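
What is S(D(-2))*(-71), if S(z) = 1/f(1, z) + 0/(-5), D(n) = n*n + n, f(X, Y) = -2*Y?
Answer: 71/4 ≈ 17.750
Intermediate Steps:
D(n) = n + n**2 (D(n) = n**2 + n = n + n**2)
S(z) = -1/(2*z) (S(z) = 1/(-2*z) + 0/(-5) = 1*(-1/(2*z)) + 0*(-1/5) = -1/(2*z) + 0 = -1/(2*z))
S(D(-2))*(-71) = -(-1/(2*(1 - 2)))/2*(-71) = -1/(2*((-2*(-1))))*(-71) = -1/2/2*(-71) = -1/2*1/2*(-71) = -1/4*(-71) = 71/4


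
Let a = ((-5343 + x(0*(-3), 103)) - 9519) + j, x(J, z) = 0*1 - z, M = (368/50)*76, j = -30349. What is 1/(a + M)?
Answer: -25/1118866 ≈ -2.2344e-5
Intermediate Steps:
M = 13984/25 (M = (368*(1/50))*76 = (184/25)*76 = 13984/25 ≈ 559.36)
x(J, z) = -z (x(J, z) = 0 - z = -z)
a = -45314 (a = ((-5343 - 1*103) - 9519) - 30349 = ((-5343 - 103) - 9519) - 30349 = (-5446 - 9519) - 30349 = -14965 - 30349 = -45314)
1/(a + M) = 1/(-45314 + 13984/25) = 1/(-1118866/25) = -25/1118866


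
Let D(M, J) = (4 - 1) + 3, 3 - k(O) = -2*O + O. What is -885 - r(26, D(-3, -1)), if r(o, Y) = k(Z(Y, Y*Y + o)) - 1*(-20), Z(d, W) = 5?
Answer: -913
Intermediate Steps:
k(O) = 3 + O (k(O) = 3 - (-2*O + O) = 3 - (-1)*O = 3 + O)
D(M, J) = 6 (D(M, J) = 3 + 3 = 6)
r(o, Y) = 28 (r(o, Y) = (3 + 5) - 1*(-20) = 8 + 20 = 28)
-885 - r(26, D(-3, -1)) = -885 - 1*28 = -885 - 28 = -913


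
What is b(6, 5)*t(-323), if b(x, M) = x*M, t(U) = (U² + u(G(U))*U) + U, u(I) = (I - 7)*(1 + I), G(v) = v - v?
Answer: 3188010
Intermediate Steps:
G(v) = 0
u(I) = (1 + I)*(-7 + I) (u(I) = (-7 + I)*(1 + I) = (1 + I)*(-7 + I))
t(U) = U² - 6*U (t(U) = (U² + (-7 + 0² - 6*0)*U) + U = (U² + (-7 + 0 + 0)*U) + U = (U² - 7*U) + U = U² - 6*U)
b(x, M) = M*x
b(6, 5)*t(-323) = (5*6)*(-323*(-6 - 323)) = 30*(-323*(-329)) = 30*106267 = 3188010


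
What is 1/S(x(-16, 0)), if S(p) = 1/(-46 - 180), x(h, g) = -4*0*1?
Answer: -226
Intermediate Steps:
x(h, g) = 0 (x(h, g) = 0*1 = 0)
S(p) = -1/226 (S(p) = 1/(-226) = -1/226)
1/S(x(-16, 0)) = 1/(-1/226) = -226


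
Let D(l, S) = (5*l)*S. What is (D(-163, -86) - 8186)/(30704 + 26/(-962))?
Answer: 2290448/1136047 ≈ 2.0162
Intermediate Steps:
D(l, S) = 5*S*l
(D(-163, -86) - 8186)/(30704 + 26/(-962)) = (5*(-86)*(-163) - 8186)/(30704 + 26/(-962)) = (70090 - 8186)/(30704 + 26*(-1/962)) = 61904/(30704 - 1/37) = 61904/(1136047/37) = 61904*(37/1136047) = 2290448/1136047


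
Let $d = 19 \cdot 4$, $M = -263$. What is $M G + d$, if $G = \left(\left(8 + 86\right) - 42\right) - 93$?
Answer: $10859$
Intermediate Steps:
$d = 76$
$G = -41$ ($G = \left(94 - 42\right) - 93 = 52 - 93 = -41$)
$M G + d = \left(-263\right) \left(-41\right) + 76 = 10783 + 76 = 10859$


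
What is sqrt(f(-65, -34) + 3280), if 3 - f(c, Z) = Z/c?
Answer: sqrt(13868465)/65 ≈ 57.293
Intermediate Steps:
f(c, Z) = 3 - Z/c
sqrt(f(-65, -34) + 3280) = sqrt((3 - 1*(-34)/(-65)) + 3280) = sqrt((3 - 1*(-34)*(-1/65)) + 3280) = sqrt((3 - 34/65) + 3280) = sqrt(161/65 + 3280) = sqrt(213361/65) = sqrt(13868465)/65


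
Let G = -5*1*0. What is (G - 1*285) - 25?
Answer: -310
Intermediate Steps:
G = 0 (G = -5*0 = 0)
(G - 1*285) - 25 = (0 - 1*285) - 25 = (0 - 285) - 25 = -285 - 25 = -310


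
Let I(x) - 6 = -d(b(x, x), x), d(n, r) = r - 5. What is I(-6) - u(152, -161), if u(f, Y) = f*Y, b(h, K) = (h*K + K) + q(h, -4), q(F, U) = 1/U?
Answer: 24489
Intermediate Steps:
q(F, U) = 1/U
b(h, K) = -¼ + K + K*h (b(h, K) = (h*K + K) + 1/(-4) = (K*h + K) - ¼ = (K + K*h) - ¼ = -¼ + K + K*h)
d(n, r) = -5 + r
I(x) = 11 - x (I(x) = 6 - (-5 + x) = 6 + (5 - x) = 11 - x)
u(f, Y) = Y*f
I(-6) - u(152, -161) = (11 - 1*(-6)) - (-161)*152 = (11 + 6) - 1*(-24472) = 17 + 24472 = 24489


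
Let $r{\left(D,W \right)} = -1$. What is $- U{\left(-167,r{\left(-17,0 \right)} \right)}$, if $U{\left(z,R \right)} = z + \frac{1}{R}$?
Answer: $168$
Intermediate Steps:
$- U{\left(-167,r{\left(-17,0 \right)} \right)} = - (-167 + \frac{1}{-1}) = - (-167 - 1) = \left(-1\right) \left(-168\right) = 168$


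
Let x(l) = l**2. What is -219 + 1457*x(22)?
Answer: 704969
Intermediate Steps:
-219 + 1457*x(22) = -219 + 1457*22**2 = -219 + 1457*484 = -219 + 705188 = 704969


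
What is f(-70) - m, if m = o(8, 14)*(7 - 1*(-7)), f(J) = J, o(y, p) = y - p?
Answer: 14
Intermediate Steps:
m = -84 (m = (8 - 1*14)*(7 - 1*(-7)) = (8 - 14)*(7 + 7) = -6*14 = -84)
f(-70) - m = -70 - 1*(-84) = -70 + 84 = 14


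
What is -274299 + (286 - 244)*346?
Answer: -259767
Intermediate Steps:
-274299 + (286 - 244)*346 = -274299 + 42*346 = -274299 + 14532 = -259767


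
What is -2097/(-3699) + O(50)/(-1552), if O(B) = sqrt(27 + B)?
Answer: 233/411 - sqrt(77)/1552 ≈ 0.56126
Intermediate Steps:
-2097/(-3699) + O(50)/(-1552) = -2097/(-3699) + sqrt(27 + 50)/(-1552) = -2097*(-1/3699) + sqrt(77)*(-1/1552) = 233/411 - sqrt(77)/1552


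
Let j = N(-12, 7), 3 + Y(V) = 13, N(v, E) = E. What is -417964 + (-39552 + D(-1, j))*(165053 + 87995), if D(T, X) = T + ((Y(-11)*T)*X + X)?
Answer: -10025167532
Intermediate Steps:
Y(V) = 10 (Y(V) = -3 + 13 = 10)
j = 7
D(T, X) = T + X + 10*T*X (D(T, X) = T + ((10*T)*X + X) = T + (10*T*X + X) = T + (X + 10*T*X) = T + X + 10*T*X)
-417964 + (-39552 + D(-1, j))*(165053 + 87995) = -417964 + (-39552 + (-1 + 7 + 10*(-1)*7))*(165053 + 87995) = -417964 + (-39552 + (-1 + 7 - 70))*253048 = -417964 + (-39552 - 64)*253048 = -417964 - 39616*253048 = -417964 - 10024749568 = -10025167532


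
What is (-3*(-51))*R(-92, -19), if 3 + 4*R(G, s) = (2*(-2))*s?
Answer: 11169/4 ≈ 2792.3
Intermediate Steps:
R(G, s) = -3/4 - s (R(G, s) = -3/4 + ((2*(-2))*s)/4 = -3/4 + (-4*s)/4 = -3/4 - s)
(-3*(-51))*R(-92, -19) = (-3*(-51))*(-3/4 - 1*(-19)) = 153*(-3/4 + 19) = 153*(73/4) = 11169/4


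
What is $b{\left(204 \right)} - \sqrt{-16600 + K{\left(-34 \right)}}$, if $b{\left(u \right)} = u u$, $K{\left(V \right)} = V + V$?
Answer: $41616 - 6 i \sqrt{463} \approx 41616.0 - 129.1 i$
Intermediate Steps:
$K{\left(V \right)} = 2 V$
$b{\left(u \right)} = u^{2}$
$b{\left(204 \right)} - \sqrt{-16600 + K{\left(-34 \right)}} = 204^{2} - \sqrt{-16600 + 2 \left(-34\right)} = 41616 - \sqrt{-16600 - 68} = 41616 - \sqrt{-16668} = 41616 - 6 i \sqrt{463}$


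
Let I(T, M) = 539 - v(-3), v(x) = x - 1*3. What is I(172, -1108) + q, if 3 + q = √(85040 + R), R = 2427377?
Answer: 542 + √2512417 ≈ 2127.1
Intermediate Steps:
v(x) = -3 + x (v(x) = x - 3 = -3 + x)
q = -3 + √2512417 (q = -3 + √(85040 + 2427377) = -3 + √2512417 ≈ 1582.1)
I(T, M) = 545 (I(T, M) = 539 - (-3 - 3) = 539 - 1*(-6) = 539 + 6 = 545)
I(172, -1108) + q = 545 + (-3 + √2512417) = 542 + √2512417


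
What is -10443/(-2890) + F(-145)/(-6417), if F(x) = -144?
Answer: 7492099/2060570 ≈ 3.6359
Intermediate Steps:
-10443/(-2890) + F(-145)/(-6417) = -10443/(-2890) - 144/(-6417) = -10443*(-1/2890) - 144*(-1/6417) = 10443/2890 + 16/713 = 7492099/2060570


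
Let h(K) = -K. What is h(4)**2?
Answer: 16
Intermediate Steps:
h(4)**2 = (-1*4)**2 = (-4)**2 = 16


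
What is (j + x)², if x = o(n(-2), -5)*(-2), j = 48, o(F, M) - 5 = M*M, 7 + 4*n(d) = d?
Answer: 144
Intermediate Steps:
n(d) = -7/4 + d/4
o(F, M) = 5 + M² (o(F, M) = 5 + M*M = 5 + M²)
x = -60 (x = (5 + (-5)²)*(-2) = (5 + 25)*(-2) = 30*(-2) = -60)
(j + x)² = (48 - 60)² = (-12)² = 144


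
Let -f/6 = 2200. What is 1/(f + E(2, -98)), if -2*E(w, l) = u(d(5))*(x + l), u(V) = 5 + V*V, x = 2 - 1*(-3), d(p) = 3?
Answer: -1/12549 ≈ -7.9688e-5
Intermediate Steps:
x = 5 (x = 2 + 3 = 5)
u(V) = 5 + V²
E(w, l) = -35 - 7*l (E(w, l) = -(5 + 3²)*(5 + l)/2 = -(5 + 9)*(5 + l)/2 = -7*(5 + l) = -(70 + 14*l)/2 = -35 - 7*l)
f = -13200 (f = -6*2200 = -13200)
1/(f + E(2, -98)) = 1/(-13200 + (-35 - 7*(-98))) = 1/(-13200 + (-35 + 686)) = 1/(-13200 + 651) = 1/(-12549) = -1/12549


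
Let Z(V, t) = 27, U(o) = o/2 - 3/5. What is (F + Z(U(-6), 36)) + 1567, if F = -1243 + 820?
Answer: 1171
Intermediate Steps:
U(o) = -3/5 + o/2 (U(o) = o*(1/2) - 3*1/5 = o/2 - 3/5 = -3/5 + o/2)
F = -423
(F + Z(U(-6), 36)) + 1567 = (-423 + 27) + 1567 = -396 + 1567 = 1171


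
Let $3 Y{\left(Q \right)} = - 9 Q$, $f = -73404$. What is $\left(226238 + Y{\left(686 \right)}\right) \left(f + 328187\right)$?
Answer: $57117252940$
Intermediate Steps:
$Y{\left(Q \right)} = - 3 Q$ ($Y{\left(Q \right)} = \frac{\left(-9\right) Q}{3} = - 3 Q$)
$\left(226238 + Y{\left(686 \right)}\right) \left(f + 328187\right) = \left(226238 - 2058\right) \left(-73404 + 328187\right) = \left(226238 - 2058\right) 254783 = 224180 \cdot 254783 = 57117252940$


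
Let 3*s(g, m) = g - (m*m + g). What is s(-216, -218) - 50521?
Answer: -199087/3 ≈ -66362.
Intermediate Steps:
s(g, m) = -m**2/3 (s(g, m) = (g - (m*m + g))/3 = (g - (m**2 + g))/3 = (g - (g + m**2))/3 = (g + (-g - m**2))/3 = (-m**2)/3 = -m**2/3)
s(-216, -218) - 50521 = -1/3*(-218)**2 - 50521 = -1/3*47524 - 50521 = -47524/3 - 50521 = -199087/3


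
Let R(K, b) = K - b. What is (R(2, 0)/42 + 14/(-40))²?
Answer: 16129/176400 ≈ 0.091434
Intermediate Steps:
(R(2, 0)/42 + 14/(-40))² = ((2 - 1*0)/42 + 14/(-40))² = ((2 + 0)*(1/42) + 14*(-1/40))² = (2*(1/42) - 7/20)² = (1/21 - 7/20)² = (-127/420)² = 16129/176400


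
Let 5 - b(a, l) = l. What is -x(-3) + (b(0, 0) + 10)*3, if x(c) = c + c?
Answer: 51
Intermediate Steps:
x(c) = 2*c
b(a, l) = 5 - l
-x(-3) + (b(0, 0) + 10)*3 = -2*(-3) + ((5 - 1*0) + 10)*3 = -1*(-6) + ((5 + 0) + 10)*3 = 6 + (5 + 10)*3 = 6 + 15*3 = 6 + 45 = 51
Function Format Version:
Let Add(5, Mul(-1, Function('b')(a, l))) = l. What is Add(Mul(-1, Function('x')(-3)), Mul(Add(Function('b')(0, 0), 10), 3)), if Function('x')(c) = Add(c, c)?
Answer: 51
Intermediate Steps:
Function('x')(c) = Mul(2, c)
Function('b')(a, l) = Add(5, Mul(-1, l))
Add(Mul(-1, Function('x')(-3)), Mul(Add(Function('b')(0, 0), 10), 3)) = Add(Mul(-1, Mul(2, -3)), Mul(Add(Add(5, Mul(-1, 0)), 10), 3)) = Add(Mul(-1, -6), Mul(Add(Add(5, 0), 10), 3)) = Add(6, Mul(Add(5, 10), 3)) = Add(6, Mul(15, 3)) = Add(6, 45) = 51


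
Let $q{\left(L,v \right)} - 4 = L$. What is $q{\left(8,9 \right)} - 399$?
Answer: $-387$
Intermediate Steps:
$q{\left(L,v \right)} = 4 + L$
$q{\left(8,9 \right)} - 399 = \left(4 + 8\right) - 399 = 12 - 399 = -387$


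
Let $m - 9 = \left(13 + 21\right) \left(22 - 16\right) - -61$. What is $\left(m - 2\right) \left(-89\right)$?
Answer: $-24208$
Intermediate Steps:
$m = 274$ ($m = 9 - \left(-61 - \left(13 + 21\right) \left(22 - 16\right)\right) = 9 + \left(34 \cdot 6 + 61\right) = 9 + \left(204 + 61\right) = 9 + 265 = 274$)
$\left(m - 2\right) \left(-89\right) = \left(274 - 2\right) \left(-89\right) = 272 \left(-89\right) = -24208$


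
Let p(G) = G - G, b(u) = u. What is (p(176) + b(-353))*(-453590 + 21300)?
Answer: 152598370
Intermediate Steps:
p(G) = 0
(p(176) + b(-353))*(-453590 + 21300) = (0 - 353)*(-453590 + 21300) = -353*(-432290) = 152598370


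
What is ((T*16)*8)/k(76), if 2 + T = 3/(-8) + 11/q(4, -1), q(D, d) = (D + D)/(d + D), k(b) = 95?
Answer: 224/95 ≈ 2.3579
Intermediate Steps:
q(D, d) = 2*D/(D + d) (q(D, d) = (2*D)/(D + d) = 2*D/(D + d))
T = 7/4 (T = -2 + (3/(-8) + 11/((2*4/(4 - 1)))) = -2 + (3*(-1/8) + 11/((2*4/3))) = -2 + (-3/8 + 11/((2*4*(1/3)))) = -2 + (-3/8 + 11/(8/3)) = -2 + (-3/8 + 11*(3/8)) = -2 + (-3/8 + 33/8) = -2 + 15/4 = 7/4 ≈ 1.7500)
((T*16)*8)/k(76) = (((7/4)*16)*8)/95 = (28*8)*(1/95) = 224*(1/95) = 224/95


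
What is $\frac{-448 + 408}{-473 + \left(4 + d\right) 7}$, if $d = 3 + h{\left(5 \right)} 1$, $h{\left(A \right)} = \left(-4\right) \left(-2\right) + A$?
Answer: $\frac{40}{333} \approx 0.12012$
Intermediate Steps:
$h{\left(A \right)} = 8 + A$
$d = 16$ ($d = 3 + \left(8 + 5\right) 1 = 3 + 13 \cdot 1 = 3 + 13 = 16$)
$\frac{-448 + 408}{-473 + \left(4 + d\right) 7} = \frac{-448 + 408}{-473 + \left(4 + 16\right) 7} = - \frac{40}{-473 + 20 \cdot 7} = - \frac{40}{-473 + 140} = - \frac{40}{-333} = \left(-40\right) \left(- \frac{1}{333}\right) = \frac{40}{333}$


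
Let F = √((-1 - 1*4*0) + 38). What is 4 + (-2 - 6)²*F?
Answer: 4 + 64*√37 ≈ 393.30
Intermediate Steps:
F = √37 (F = √((-1 - 4*0) + 38) = √((-1 + 0) + 38) = √(-1 + 38) = √37 ≈ 6.0828)
4 + (-2 - 6)²*F = 4 + (-2 - 6)²*√37 = 4 + (-8)²*√37 = 4 + 64*√37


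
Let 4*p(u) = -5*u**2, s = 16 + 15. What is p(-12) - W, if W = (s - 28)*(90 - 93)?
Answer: -171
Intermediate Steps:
s = 31
p(u) = -5*u**2/4 (p(u) = (-5*u**2)/4 = -5*u**2/4)
W = -9 (W = (31 - 28)*(90 - 93) = 3*(-3) = -9)
p(-12) - W = -5/4*(-12)**2 - 1*(-9) = -5/4*144 + 9 = -180 + 9 = -171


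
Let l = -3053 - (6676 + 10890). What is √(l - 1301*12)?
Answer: I*√36231 ≈ 190.34*I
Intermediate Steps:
l = -20619 (l = -3053 - 1*17566 = -3053 - 17566 = -20619)
√(l - 1301*12) = √(-20619 - 1301*12) = √(-20619 - 15612) = √(-36231) = I*√36231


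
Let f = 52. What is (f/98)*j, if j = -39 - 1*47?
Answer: -2236/49 ≈ -45.633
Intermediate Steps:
j = -86 (j = -39 - 47 = -86)
(f/98)*j = (52/98)*(-86) = (52*(1/98))*(-86) = (26/49)*(-86) = -2236/49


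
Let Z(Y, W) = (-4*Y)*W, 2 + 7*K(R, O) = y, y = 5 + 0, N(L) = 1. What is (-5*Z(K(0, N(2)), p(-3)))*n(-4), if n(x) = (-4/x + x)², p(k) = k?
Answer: -1620/7 ≈ -231.43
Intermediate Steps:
n(x) = (x - 4/x)²
y = 5
K(R, O) = 3/7 (K(R, O) = -2/7 + (⅐)*5 = -2/7 + 5/7 = 3/7)
Z(Y, W) = -4*W*Y
(-5*Z(K(0, N(2)), p(-3)))*n(-4) = (-(-20)*(-3)*3/7)*((-4 + (-4)²)²/(-4)²) = (-5*36/7)*((-4 + 16)²/16) = -45*12²/28 = -45*144/28 = -180/7*9 = -1620/7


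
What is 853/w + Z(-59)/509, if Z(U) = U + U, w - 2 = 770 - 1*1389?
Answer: -506983/314053 ≈ -1.6143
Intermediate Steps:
w = -617 (w = 2 + (770 - 1*1389) = 2 + (770 - 1389) = 2 - 619 = -617)
Z(U) = 2*U
853/w + Z(-59)/509 = 853/(-617) + (2*(-59))/509 = 853*(-1/617) - 118*1/509 = -853/617 - 118/509 = -506983/314053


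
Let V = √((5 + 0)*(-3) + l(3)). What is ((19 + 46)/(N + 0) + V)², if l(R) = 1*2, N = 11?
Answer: 2652/121 + 130*I*√13/11 ≈ 21.917 + 42.611*I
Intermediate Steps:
l(R) = 2
V = I*√13 (V = √((5 + 0)*(-3) + 2) = √(5*(-3) + 2) = √(-15 + 2) = √(-13) = I*√13 ≈ 3.6056*I)
((19 + 46)/(N + 0) + V)² = ((19 + 46)/(11 + 0) + I*√13)² = (65/11 + I*√13)²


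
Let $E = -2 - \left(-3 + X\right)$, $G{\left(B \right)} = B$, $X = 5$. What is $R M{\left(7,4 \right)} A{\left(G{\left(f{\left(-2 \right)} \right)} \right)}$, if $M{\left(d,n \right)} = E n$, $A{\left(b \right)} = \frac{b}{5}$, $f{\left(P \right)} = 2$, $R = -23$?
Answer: $\frac{736}{5} \approx 147.2$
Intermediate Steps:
$E = -4$ ($E = -2 - \left(-3 + 5\right) = -2 - 2 = -4$)
$A{\left(b \right)} = \frac{b}{5}$ ($A{\left(b \right)} = b \frac{1}{5} = \frac{b}{5}$)
$M{\left(d,n \right)} = - 4 n$
$R M{\left(7,4 \right)} A{\left(G{\left(f{\left(-2 \right)} \right)} \right)} = - 23 \left(\left(-4\right) 4\right) \frac{1}{5} \cdot 2 = \left(-23\right) \left(-16\right) \frac{2}{5} = 368 \cdot \frac{2}{5} = \frac{736}{5}$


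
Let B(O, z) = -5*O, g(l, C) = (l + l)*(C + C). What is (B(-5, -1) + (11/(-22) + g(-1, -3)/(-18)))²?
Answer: 20449/36 ≈ 568.03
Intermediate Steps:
g(l, C) = 4*C*l (g(l, C) = (2*l)*(2*C) = 4*C*l)
(B(-5, -1) + (11/(-22) + g(-1, -3)/(-18)))² = (-5*(-5) + (11/(-22) + (4*(-3)*(-1))/(-18)))² = (25 + (11*(-1/22) + 12*(-1/18)))² = (25 + (-½ - ⅔))² = (25 - 7/6)² = (143/6)² = 20449/36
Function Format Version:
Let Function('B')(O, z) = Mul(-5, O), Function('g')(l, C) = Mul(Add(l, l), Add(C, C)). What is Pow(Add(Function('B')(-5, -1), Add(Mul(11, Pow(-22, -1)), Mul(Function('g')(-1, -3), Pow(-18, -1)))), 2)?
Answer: Rational(20449, 36) ≈ 568.03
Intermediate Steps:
Function('g')(l, C) = Mul(4, C, l) (Function('g')(l, C) = Mul(Mul(2, l), Mul(2, C)) = Mul(4, C, l))
Pow(Add(Function('B')(-5, -1), Add(Mul(11, Pow(-22, -1)), Mul(Function('g')(-1, -3), Pow(-18, -1)))), 2) = Pow(Add(Mul(-5, -5), Add(Mul(11, Pow(-22, -1)), Mul(Mul(4, -3, -1), Pow(-18, -1)))), 2) = Pow(Add(25, Add(Mul(11, Rational(-1, 22)), Mul(12, Rational(-1, 18)))), 2) = Pow(Add(25, Add(Rational(-1, 2), Rational(-2, 3))), 2) = Pow(Add(25, Rational(-7, 6)), 2) = Pow(Rational(143, 6), 2) = Rational(20449, 36)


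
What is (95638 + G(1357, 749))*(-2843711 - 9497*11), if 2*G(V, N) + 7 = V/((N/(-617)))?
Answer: -209944490153868/749 ≈ -2.8030e+11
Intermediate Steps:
G(V, N) = -7/2 - 617*V/(2*N) (G(V, N) = -7/2 + (V/((N/(-617))))/2 = -7/2 + (V/((N*(-1/617))))/2 = -7/2 + (V/((-N/617)))/2 = -7/2 + (V*(-617/N))/2 = -7/2 + (-617*V/N)/2 = -7/2 - 617*V/(2*N))
(95638 + G(1357, 749))*(-2843711 - 9497*11) = (95638 + (½)*(-617*1357 - 7*749)/749)*(-2843711 - 9497*11) = (95638 + (½)*(1/749)*(-837269 - 5243))*(-2843711 - 104467) = (95638 + (½)*(1/749)*(-842512))*(-2948178) = (95638 - 421256/749)*(-2948178) = (71211606/749)*(-2948178) = -209944490153868/749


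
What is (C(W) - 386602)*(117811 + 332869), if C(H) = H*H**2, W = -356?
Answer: -20508021240240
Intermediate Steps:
C(H) = H**3
(C(W) - 386602)*(117811 + 332869) = ((-356)**3 - 386602)*(117811 + 332869) = (-45118016 - 386602)*450680 = -45504618*450680 = -20508021240240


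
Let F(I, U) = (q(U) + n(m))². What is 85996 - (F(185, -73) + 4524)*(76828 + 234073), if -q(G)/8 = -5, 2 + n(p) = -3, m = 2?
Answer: -1787283853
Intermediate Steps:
n(p) = -5 (n(p) = -2 - 3 = -5)
q(G) = 40 (q(G) = -8*(-5) = 40)
F(I, U) = 1225 (F(I, U) = (40 - 5)² = 35² = 1225)
85996 - (F(185, -73) + 4524)*(76828 + 234073) = 85996 - (1225 + 4524)*(76828 + 234073) = 85996 - 5749*310901 = 85996 - 1*1787369849 = 85996 - 1787369849 = -1787283853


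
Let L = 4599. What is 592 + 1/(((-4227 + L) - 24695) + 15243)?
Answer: 5375359/9080 ≈ 592.00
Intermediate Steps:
592 + 1/(((-4227 + L) - 24695) + 15243) = 592 + 1/(((-4227 + 4599) - 24695) + 15243) = 592 + 1/((372 - 24695) + 15243) = 592 + 1/(-24323 + 15243) = 592 + 1/(-9080) = 592 - 1/9080 = 5375359/9080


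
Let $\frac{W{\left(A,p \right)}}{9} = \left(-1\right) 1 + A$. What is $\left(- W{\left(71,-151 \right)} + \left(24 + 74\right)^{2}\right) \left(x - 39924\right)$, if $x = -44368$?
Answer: $-756436408$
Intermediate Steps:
$W{\left(A,p \right)} = -9 + 9 A$ ($W{\left(A,p \right)} = 9 \left(\left(-1\right) 1 + A\right) = 9 \left(-1 + A\right) = -9 + 9 A$)
$\left(- W{\left(71,-151 \right)} + \left(24 + 74\right)^{2}\right) \left(x - 39924\right) = \left(- (-9 + 9 \cdot 71) + \left(24 + 74\right)^{2}\right) \left(-44368 - 39924\right) = \left(- (-9 + 639) + 98^{2}\right) \left(-84292\right) = \left(\left(-1\right) 630 + 9604\right) \left(-84292\right) = \left(-630 + 9604\right) \left(-84292\right) = 8974 \left(-84292\right) = -756436408$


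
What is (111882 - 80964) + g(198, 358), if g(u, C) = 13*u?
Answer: 33492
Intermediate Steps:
(111882 - 80964) + g(198, 358) = (111882 - 80964) + 13*198 = 30918 + 2574 = 33492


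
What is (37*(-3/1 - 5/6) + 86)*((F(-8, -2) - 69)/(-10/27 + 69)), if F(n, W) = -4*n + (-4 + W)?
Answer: 129645/3706 ≈ 34.982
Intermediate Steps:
F(n, W) = -4 + W - 4*n
(37*(-3/1 - 5/6) + 86)*((F(-8, -2) - 69)/(-10/27 + 69)) = (37*(-3/1 - 5/6) + 86)*(((-4 - 2 - 4*(-8)) - 69)/(-10/27 + 69)) = (37*(-3*1 - 5*⅙) + 86)*(((-4 - 2 + 32) - 69)/(-10*1/27 + 69)) = (37*(-3 - ⅚) + 86)*((26 - 69)/(-10/27 + 69)) = (37*(-23/6) + 86)*(-43/1853/27) = (-851/6 + 86)*(-43*27/1853) = -335/6*(-1161/1853) = 129645/3706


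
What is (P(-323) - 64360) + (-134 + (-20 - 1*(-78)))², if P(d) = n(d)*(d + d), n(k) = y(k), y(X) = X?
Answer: 150074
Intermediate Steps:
n(k) = k
P(d) = 2*d² (P(d) = d*(d + d) = d*(2*d) = 2*d²)
(P(-323) - 64360) + (-134 + (-20 - 1*(-78)))² = (2*(-323)² - 64360) + (-134 + (-20 - 1*(-78)))² = (2*104329 - 64360) + (-134 + (-20 + 78))² = (208658 - 64360) + (-134 + 58)² = 144298 + (-76)² = 144298 + 5776 = 150074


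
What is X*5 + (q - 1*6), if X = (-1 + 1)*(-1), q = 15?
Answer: 9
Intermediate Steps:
X = 0 (X = 0*(-1) = 0)
X*5 + (q - 1*6) = 0*5 + (15 - 1*6) = 0 + (15 - 6) = 0 + 9 = 9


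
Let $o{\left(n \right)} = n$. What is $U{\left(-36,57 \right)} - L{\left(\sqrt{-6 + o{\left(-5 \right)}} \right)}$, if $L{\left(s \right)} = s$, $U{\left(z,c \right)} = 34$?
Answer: $34 - i \sqrt{11} \approx 34.0 - 3.3166 i$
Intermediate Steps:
$U{\left(-36,57 \right)} - L{\left(\sqrt{-6 + o{\left(-5 \right)}} \right)} = 34 - \sqrt{-6 - 5} = 34 - \sqrt{-11} = 34 - i \sqrt{11}$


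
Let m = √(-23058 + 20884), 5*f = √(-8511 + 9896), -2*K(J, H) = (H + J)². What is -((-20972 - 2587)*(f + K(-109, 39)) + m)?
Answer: -57719550 + 23559*√1385/5 - I*√2174 ≈ -5.7544e+7 - 46.626*I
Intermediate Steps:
K(J, H) = -(H + J)²/2
f = √1385/5 (f = √(-8511 + 9896)/5 = √1385/5 ≈ 7.4431)
m = I*√2174 (m = √(-2174) = I*√2174 ≈ 46.626*I)
-((-20972 - 2587)*(f + K(-109, 39)) + m) = -((-20972 - 2587)*(√1385/5 - (39 - 109)²/2) + I*√2174) = -(-23559*(√1385/5 - ½*(-70)²) + I*√2174) = -(-23559*(√1385/5 - ½*4900) + I*√2174) = -(-23559*(√1385/5 - 2450) + I*√2174) = -(-23559*(-2450 + √1385/5) + I*√2174) = -((57719550 - 23559*√1385/5) + I*√2174) = -(57719550 - 23559*√1385/5 + I*√2174) = -57719550 + 23559*√1385/5 - I*√2174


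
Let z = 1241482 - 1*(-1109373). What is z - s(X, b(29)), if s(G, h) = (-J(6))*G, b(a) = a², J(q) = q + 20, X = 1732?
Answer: 2395887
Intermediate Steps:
J(q) = 20 + q
z = 2350855 (z = 1241482 + 1109373 = 2350855)
s(G, h) = -26*G (s(G, h) = (-(20 + 6))*G = (-1*26)*G = -26*G)
z - s(X, b(29)) = 2350855 - (-26)*1732 = 2350855 - 1*(-45032) = 2350855 + 45032 = 2395887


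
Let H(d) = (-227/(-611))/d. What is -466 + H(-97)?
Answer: -27618649/59267 ≈ -466.00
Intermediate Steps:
H(d) = 227/(611*d) (H(d) = (-227*(-1/611))/d = 227/(611*d))
-466 + H(-97) = -466 + (227/611)/(-97) = -466 + (227/611)*(-1/97) = -466 - 227/59267 = -27618649/59267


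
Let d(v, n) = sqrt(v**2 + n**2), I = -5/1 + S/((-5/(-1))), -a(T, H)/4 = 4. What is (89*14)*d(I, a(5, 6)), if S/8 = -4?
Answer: 1246*sqrt(9649)/5 ≈ 24479.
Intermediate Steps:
S = -32 (S = 8*(-4) = -32)
a(T, H) = -16 (a(T, H) = -4*4 = -16)
I = -57/5 (I = -5/1 - 32/((-5/(-1))) = -5*1 - 32/((-5*(-1))) = -5 - 32/5 = -57/5 ≈ -11.400)
d(v, n) = sqrt(n**2 + v**2)
(89*14)*d(I, a(5, 6)) = (89*14)*sqrt((-16)**2 + (-57/5)**2) = 1246*sqrt(256 + 3249/25) = 1246*sqrt(9649/25) = 1246*(sqrt(9649)/5) = 1246*sqrt(9649)/5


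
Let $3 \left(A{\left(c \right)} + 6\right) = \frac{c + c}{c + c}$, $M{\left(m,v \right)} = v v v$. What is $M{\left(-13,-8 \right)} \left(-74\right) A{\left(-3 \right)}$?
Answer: $- \frac{644096}{3} \approx -2.147 \cdot 10^{5}$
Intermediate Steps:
$M{\left(m,v \right)} = v^{3}$ ($M{\left(m,v \right)} = v^{2} v = v^{3}$)
$A{\left(c \right)} = - \frac{17}{3}$ ($A{\left(c \right)} = -6 + \frac{\left(c + c\right) \frac{1}{c + c}}{3} = -6 + \frac{2 c \frac{1}{2 c}}{3} = -6 + \frac{1}{3} \cdot 1 = -6 + \frac{1}{3} = - \frac{17}{3}$)
$M{\left(-13,-8 \right)} \left(-74\right) A{\left(-3 \right)} = \left(-8\right)^{3} \left(-74\right) \left(- \frac{17}{3}\right) = \left(-512\right) \left(-74\right) \left(- \frac{17}{3}\right) = 37888 \left(- \frac{17}{3}\right) = - \frac{644096}{3}$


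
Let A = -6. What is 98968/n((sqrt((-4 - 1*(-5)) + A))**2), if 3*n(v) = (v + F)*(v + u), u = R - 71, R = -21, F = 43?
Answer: -148452/1843 ≈ -80.549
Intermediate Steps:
u = -92 (u = -21 - 71 = -92)
n(v) = (-92 + v)*(43 + v)/3 (n(v) = ((v + 43)*(v - 92))/3 = ((43 + v)*(-92 + v))/3 = ((-92 + v)*(43 + v))/3 = (-92 + v)*(43 + v)/3)
98968/n((sqrt((-4 - 1*(-5)) + A))**2) = 98968/(-3956/3 - (-490/3 + 245/3) + ((sqrt((-4 - 1*(-5)) - 6))**2)**2/3) = 98968/(-3956/3 - 49*(sqrt((-4 + 5) - 6))**2/3 + ((sqrt((-4 + 5) - 6))**2)**2/3) = 98968/(-3956/3 - 49*(sqrt(1 - 6))**2/3 + ((sqrt(1 - 6))**2)**2/3) = 98968/(-3956/3 - 49*(sqrt(-5))**2/3 + ((sqrt(-5))**2)**2/3) = 98968/(-3956/3 - 49*(I*sqrt(5))**2/3 + ((I*sqrt(5))**2)**2/3) = 98968/(-3956/3 - 49/3*(-5) + (1/3)*(-5)**2) = 98968/(-3956/3 + 245/3 + (1/3)*25) = 98968/(-3956/3 + 245/3 + 25/3) = 98968/(-3686/3) = 98968*(-3/3686) = -148452/1843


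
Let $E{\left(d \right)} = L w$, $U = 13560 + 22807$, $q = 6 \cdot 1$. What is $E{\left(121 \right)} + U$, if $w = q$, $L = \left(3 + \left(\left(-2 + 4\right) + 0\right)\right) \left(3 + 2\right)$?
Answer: $36517$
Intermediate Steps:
$q = 6$
$L = 25$ ($L = \left(3 + \left(2 + 0\right)\right) 5 = \left(3 + 2\right) 5 = 5 \cdot 5 = 25$)
$w = 6$
$U = 36367$
$E{\left(d \right)} = 150$ ($E{\left(d \right)} = 25 \cdot 6 = 150$)
$E{\left(121 \right)} + U = 150 + 36367 = 36517$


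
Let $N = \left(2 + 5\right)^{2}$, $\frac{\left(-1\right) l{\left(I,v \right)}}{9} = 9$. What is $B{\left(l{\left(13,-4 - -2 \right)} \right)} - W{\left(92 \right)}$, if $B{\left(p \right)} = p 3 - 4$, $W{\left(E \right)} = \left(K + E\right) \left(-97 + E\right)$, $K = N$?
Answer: $458$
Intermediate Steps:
$l{\left(I,v \right)} = -81$ ($l{\left(I,v \right)} = \left(-9\right) 9 = -81$)
$N = 49$ ($N = 7^{2} = 49$)
$K = 49$
$W{\left(E \right)} = \left(-97 + E\right) \left(49 + E\right)$ ($W{\left(E \right)} = \left(49 + E\right) \left(-97 + E\right) = \left(-97 + E\right) \left(49 + E\right)$)
$B{\left(p \right)} = -4 + 3 p$ ($B{\left(p \right)} = 3 p - 4 = -4 + 3 p$)
$B{\left(l{\left(13,-4 - -2 \right)} \right)} - W{\left(92 \right)} = \left(-4 + 3 \left(-81\right)\right) - \left(-4753 + 92^{2} - 4416\right) = \left(-4 - 243\right) - \left(-4753 + 8464 - 4416\right) = -247 - -705 = -247 + 705 = 458$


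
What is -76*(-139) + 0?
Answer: 10564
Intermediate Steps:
-76*(-139) + 0 = 10564 + 0 = 10564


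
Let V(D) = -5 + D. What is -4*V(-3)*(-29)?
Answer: -928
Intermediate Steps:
-4*V(-3)*(-29) = -4*(-5 - 3)*(-29) = -4*(-8)*(-29) = 32*(-29) = -928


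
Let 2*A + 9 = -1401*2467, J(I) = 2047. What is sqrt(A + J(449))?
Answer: I*sqrt(1726091) ≈ 1313.8*I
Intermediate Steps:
A = -1728138 (A = -9/2 + (-1401*2467)/2 = -9/2 + (1/2)*(-3456267) = -9/2 - 3456267/2 = -1728138)
sqrt(A + J(449)) = sqrt(-1728138 + 2047) = sqrt(-1726091) = I*sqrt(1726091)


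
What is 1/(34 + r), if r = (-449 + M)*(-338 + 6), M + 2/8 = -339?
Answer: 1/261733 ≈ 3.8207e-6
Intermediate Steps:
M = -1357/4 (M = -¼ - 339 = -1357/4 ≈ -339.25)
r = 261699 (r = (-449 - 1357/4)*(-338 + 6) = -3153/4*(-332) = 261699)
1/(34 + r) = 1/(34 + 261699) = 1/261733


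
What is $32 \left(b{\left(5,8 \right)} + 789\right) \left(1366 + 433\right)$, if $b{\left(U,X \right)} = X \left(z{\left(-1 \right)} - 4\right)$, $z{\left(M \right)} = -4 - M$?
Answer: $42197344$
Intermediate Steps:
$b{\left(U,X \right)} = - 7 X$ ($b{\left(U,X \right)} = X \left(\left(-4 - -1\right) - 4\right) = X \left(\left(-4 + 1\right) - 4\right) = X \left(-3 - 4\right) = X \left(-7\right) = - 7 X$)
$32 \left(b{\left(5,8 \right)} + 789\right) \left(1366 + 433\right) = 32 \left(\left(-7\right) 8 + 789\right) \left(1366 + 433\right) = 32 \left(-56 + 789\right) 1799 = 32 \cdot 733 \cdot 1799 = 32 \cdot 1318667 = 42197344$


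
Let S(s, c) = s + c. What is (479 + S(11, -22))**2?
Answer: 219024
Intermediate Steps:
S(s, c) = c + s
(479 + S(11, -22))**2 = (479 + (-22 + 11))**2 = (479 - 11)**2 = 468**2 = 219024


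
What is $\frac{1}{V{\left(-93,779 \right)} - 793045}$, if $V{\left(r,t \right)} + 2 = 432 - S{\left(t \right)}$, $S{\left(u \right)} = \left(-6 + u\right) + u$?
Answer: $- \frac{1}{794167} \approx -1.2592 \cdot 10^{-6}$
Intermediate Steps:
$S{\left(u \right)} = -6 + 2 u$
$V{\left(r,t \right)} = 436 - 2 t$ ($V{\left(r,t \right)} = -2 - \left(-438 + 2 t\right) = 436 - 2 t$)
$\frac{1}{V{\left(-93,779 \right)} - 793045} = \frac{1}{\left(436 - 1558\right) - 793045} = \frac{1}{-1122 - 793045} = \frac{1}{-794167} = - \frac{1}{794167}$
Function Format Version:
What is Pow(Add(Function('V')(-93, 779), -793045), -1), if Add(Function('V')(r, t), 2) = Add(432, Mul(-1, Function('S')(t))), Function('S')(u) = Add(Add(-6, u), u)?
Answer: Rational(-1, 794167) ≈ -1.2592e-6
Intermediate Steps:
Function('S')(u) = Add(-6, Mul(2, u))
Function('V')(r, t) = Add(436, Mul(-2, t)) (Function('V')(r, t) = Add(-2, Add(432, Mul(-1, Add(-6, Mul(2, t))))) = Add(-2, Add(432, Add(6, Mul(-2, t)))) = Add(-2, Add(438, Mul(-2, t))) = Add(436, Mul(-2, t)))
Pow(Add(Function('V')(-93, 779), -793045), -1) = Pow(Add(Add(436, Mul(-2, 779)), -793045), -1) = Pow(Add(Add(436, -1558), -793045), -1) = Pow(Add(-1122, -793045), -1) = Pow(-794167, -1) = Rational(-1, 794167)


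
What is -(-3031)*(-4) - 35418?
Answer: -47542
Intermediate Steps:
-(-3031)*(-4) - 35418 = -433*28 - 35418 = -12124 - 35418 = -47542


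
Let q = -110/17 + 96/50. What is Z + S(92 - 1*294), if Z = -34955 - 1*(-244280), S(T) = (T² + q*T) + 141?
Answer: 106755418/425 ≈ 2.5119e+5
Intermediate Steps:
q = -1934/425 (q = -110*1/17 + 96*(1/50) = -110/17 + 48/25 = -1934/425 ≈ -4.5506)
S(T) = 141 + T² - 1934*T/425 (S(T) = (T² - 1934*T/425) + 141 = 141 + T² - 1934*T/425)
Z = 209325 (Z = -34955 + 244280 = 209325)
Z + S(92 - 1*294) = 209325 + (141 + (92 - 1*294)² - 1934*(92 - 1*294)/425) = 209325 + (141 + (92 - 294)² - 1934*(92 - 294)/425) = 209325 + (141 + (-202)² - 1934/425*(-202)) = 209325 + (141 + 40804 + 390668/425) = 209325 + 17792293/425 = 106755418/425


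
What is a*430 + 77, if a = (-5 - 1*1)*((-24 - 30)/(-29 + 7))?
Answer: -68813/11 ≈ -6255.7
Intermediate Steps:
a = -162/11 (a = (-5 - 1)*(-54/(-22)) = -(-324)*(-1)/22 = -6*27/11 = -162/11 ≈ -14.727)
a*430 + 77 = -162/11*430 + 77 = -69660/11 + 77 = -68813/11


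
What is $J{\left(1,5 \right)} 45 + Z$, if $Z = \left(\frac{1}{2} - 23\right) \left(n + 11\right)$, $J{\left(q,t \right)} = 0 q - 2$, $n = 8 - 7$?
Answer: $-360$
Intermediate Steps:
$n = 1$
$J{\left(q,t \right)} = -2$ ($J{\left(q,t \right)} = 0 - 2 = -2$)
$Z = -270$ ($Z = \left(\frac{1}{2} - 23\right) \left(1 + 11\right) = \left(\frac{1}{2} - 23\right) 12 = \left(- \frac{45}{2}\right) 12 = -270$)
$J{\left(1,5 \right)} 45 + Z = \left(-2\right) 45 - 270 = -90 - 270 = -360$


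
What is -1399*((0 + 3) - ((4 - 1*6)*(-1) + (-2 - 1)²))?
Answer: 11192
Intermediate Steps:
-1399*((0 + 3) - ((4 - 1*6)*(-1) + (-2 - 1)²)) = -1399*(3 - ((4 - 6)*(-1) + (-3)²)) = -1399*(3 - (-2*(-1) + 9)) = -1399*(3 - (2 + 9)) = -1399*(3 - 1*11) = -1399*(3 - 11) = -1399*(-8) = 11192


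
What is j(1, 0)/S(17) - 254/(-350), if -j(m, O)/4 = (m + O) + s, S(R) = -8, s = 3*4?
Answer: 2529/350 ≈ 7.2257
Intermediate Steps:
s = 12
j(m, O) = -48 - 4*O - 4*m (j(m, O) = -4*((m + O) + 12) = -4*((O + m) + 12) = -4*(12 + O + m) = -48 - 4*O - 4*m)
j(1, 0)/S(17) - 254/(-350) = (-48 - 4*0 - 4*1)/(-8) - 254/(-350) = (-48 + 0 - 4)*(-⅛) - 254*(-1/350) = -52*(-⅛) + 127/175 = 13/2 + 127/175 = 2529/350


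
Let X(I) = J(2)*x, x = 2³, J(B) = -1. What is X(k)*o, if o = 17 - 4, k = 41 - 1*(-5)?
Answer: -104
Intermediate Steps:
k = 46 (k = 41 + 5 = 46)
x = 8
o = 13
X(I) = -8 (X(I) = -1*8 = -8)
X(k)*o = -8*13 = -104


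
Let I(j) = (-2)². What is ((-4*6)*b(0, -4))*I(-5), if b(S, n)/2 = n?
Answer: 768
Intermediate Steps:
b(S, n) = 2*n
I(j) = 4
((-4*6)*b(0, -4))*I(-5) = ((-4*6)*(2*(-4)))*4 = -24*(-8)*4 = 192*4 = 768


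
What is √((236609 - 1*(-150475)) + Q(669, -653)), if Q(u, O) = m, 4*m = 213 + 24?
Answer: √1548573/2 ≈ 622.21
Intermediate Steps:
m = 237/4 (m = (213 + 24)/4 = (¼)*237 = 237/4 ≈ 59.250)
Q(u, O) = 237/4
√((236609 - 1*(-150475)) + Q(669, -653)) = √((236609 - 1*(-150475)) + 237/4) = √((236609 + 150475) + 237/4) = √(387084 + 237/4) = √(1548573/4) = √1548573/2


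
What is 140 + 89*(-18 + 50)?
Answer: 2988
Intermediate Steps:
140 + 89*(-18 + 50) = 140 + 89*32 = 140 + 2848 = 2988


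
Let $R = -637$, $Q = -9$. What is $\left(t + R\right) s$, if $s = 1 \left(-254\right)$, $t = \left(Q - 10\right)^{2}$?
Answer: $70104$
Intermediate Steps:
$t = 361$ ($t = \left(-9 - 10\right)^{2} = \left(-19\right)^{2} = 361$)
$s = -254$
$\left(t + R\right) s = \left(361 - 637\right) \left(-254\right) = \left(-276\right) \left(-254\right) = 70104$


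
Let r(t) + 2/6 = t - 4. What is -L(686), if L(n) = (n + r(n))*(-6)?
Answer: 8206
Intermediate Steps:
r(t) = -13/3 + t (r(t) = -⅓ + (t - 4) = -⅓ + (-4 + t) = -13/3 + t)
L(n) = 26 - 12*n (L(n) = (n + (-13/3 + n))*(-6) = (-13/3 + 2*n)*(-6) = 26 - 12*n)
-L(686) = -(26 - 12*686) = -(26 - 8232) = -1*(-8206) = 8206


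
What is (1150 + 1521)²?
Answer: 7134241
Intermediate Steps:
(1150 + 1521)² = 2671² = 7134241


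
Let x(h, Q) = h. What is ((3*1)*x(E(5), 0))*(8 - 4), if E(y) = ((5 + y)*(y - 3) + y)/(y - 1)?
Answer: 75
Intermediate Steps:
E(y) = (y + (-3 + y)*(5 + y))/(-1 + y) (E(y) = ((5 + y)*(-3 + y) + y)/(-1 + y) = ((-3 + y)*(5 + y) + y)/(-1 + y) = (y + (-3 + y)*(5 + y))/(-1 + y))
((3*1)*x(E(5), 0))*(8 - 4) = ((3*1)*((-15 + 5² + 3*5)/(-1 + 5)))*(8 - 4) = (3*((-15 + 25 + 15)/4))*4 = (3*((¼)*25))*4 = (3*(25/4))*4 = (75/4)*4 = 75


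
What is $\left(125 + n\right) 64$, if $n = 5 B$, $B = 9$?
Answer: $10880$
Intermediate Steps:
$n = 45$ ($n = 5 \cdot 9 = 45$)
$\left(125 + n\right) 64 = \left(125 + 45\right) 64 = 170 \cdot 64 = 10880$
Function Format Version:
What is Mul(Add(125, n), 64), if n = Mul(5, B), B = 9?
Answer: 10880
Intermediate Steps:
n = 45 (n = Mul(5, 9) = 45)
Mul(Add(125, n), 64) = Mul(Add(125, 45), 64) = Mul(170, 64) = 10880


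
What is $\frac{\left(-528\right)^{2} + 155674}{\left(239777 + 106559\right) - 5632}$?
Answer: $\frac{217229}{170352} \approx 1.2752$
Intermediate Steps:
$\frac{\left(-528\right)^{2} + 155674}{\left(239777 + 106559\right) - 5632} = \frac{278784 + 155674}{346336 - 5632} = \frac{434458}{340704} = 434458 \cdot \frac{1}{340704} = \frac{217229}{170352}$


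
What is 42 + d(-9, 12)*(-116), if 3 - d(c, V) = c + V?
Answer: 42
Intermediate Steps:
d(c, V) = 3 - V - c (d(c, V) = 3 - (c + V) = 3 - (V + c) = 3 + (-V - c) = 3 - V - c)
42 + d(-9, 12)*(-116) = 42 + (3 - 1*12 - 1*(-9))*(-116) = 42 + (3 - 12 + 9)*(-116) = 42 + 0*(-116) = 42 + 0 = 42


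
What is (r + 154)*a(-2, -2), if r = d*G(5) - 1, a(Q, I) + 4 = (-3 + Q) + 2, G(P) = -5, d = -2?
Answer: -1141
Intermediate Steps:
a(Q, I) = -5 + Q (a(Q, I) = -4 + ((-3 + Q) + 2) = -4 + (-1 + Q) = -5 + Q)
r = 9 (r = -2*(-5) - 1 = 10 - 1 = 9)
(r + 154)*a(-2, -2) = (9 + 154)*(-5 - 2) = 163*(-7) = -1141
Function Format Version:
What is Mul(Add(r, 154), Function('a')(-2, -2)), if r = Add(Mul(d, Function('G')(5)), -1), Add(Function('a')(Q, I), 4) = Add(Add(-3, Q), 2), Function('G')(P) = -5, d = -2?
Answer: -1141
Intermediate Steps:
Function('a')(Q, I) = Add(-5, Q) (Function('a')(Q, I) = Add(-4, Add(Add(-3, Q), 2)) = Add(-4, Add(-1, Q)) = Add(-5, Q))
r = 9 (r = Add(Mul(-2, -5), -1) = Add(10, -1) = 9)
Mul(Add(r, 154), Function('a')(-2, -2)) = Mul(Add(9, 154), Add(-5, -2)) = Mul(163, -7) = -1141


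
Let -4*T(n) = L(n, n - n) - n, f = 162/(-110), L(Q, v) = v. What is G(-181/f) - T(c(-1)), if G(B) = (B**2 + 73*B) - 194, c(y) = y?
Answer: 626778985/26244 ≈ 23883.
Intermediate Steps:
f = -81/55 (f = 162*(-1/110) = -81/55 ≈ -1.4727)
G(B) = -194 + B**2 + 73*B
T(n) = n/4 (T(n) = -((n - n) - n)/4 = -(0 - n)/4 = -(-1)*n/4 = n/4)
G(-181/f) - T(c(-1)) = (-194 + (-181/(-81/55))**2 + 73*(-181/(-81/55))) - (-1)/4 = (-194 + (-181*(-55/81))**2 + 73*(-181*(-55/81))) - 1*(-1/4) = (-194 + (9955/81)**2 + 73*(9955/81)) + 1/4 = (-194 + 99102025/6561 + 726715/81) + 1/4 = 156693106/6561 + 1/4 = 626778985/26244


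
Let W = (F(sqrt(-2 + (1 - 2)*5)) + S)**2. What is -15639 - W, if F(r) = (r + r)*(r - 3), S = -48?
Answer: -19231 - 744*I*sqrt(7) ≈ -19231.0 - 1968.4*I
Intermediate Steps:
F(r) = 2*r*(-3 + r) (F(r) = (2*r)*(-3 + r) = 2*r*(-3 + r))
W = (-48 + 2*I*sqrt(7)*(-3 + I*sqrt(7)))**2 (W = (2*sqrt(-2 + (1 - 2)*5)*(-3 + sqrt(-2 + (1 - 2)*5)) - 48)**2 = (2*sqrt(-2 - 1*5)*(-3 + sqrt(-2 - 1*5)) - 48)**2 = (2*sqrt(-2 - 5)*(-3 + sqrt(-2 - 5)) - 48)**2 = (2*sqrt(-7)*(-3 + sqrt(-7)) - 48)**2 = (2*(I*sqrt(7))*(-3 + I*sqrt(7)) - 48)**2 = (2*I*sqrt(7)*(-3 + I*sqrt(7)) - 48)**2 = (-48 + 2*I*sqrt(7)*(-3 + I*sqrt(7)))**2 ≈ 3592.0 + 1968.4*I)
-15639 - W = -15639 - (3592 + 744*I*sqrt(7)) = -15639 + (-3592 - 744*I*sqrt(7)) = -19231 - 744*I*sqrt(7)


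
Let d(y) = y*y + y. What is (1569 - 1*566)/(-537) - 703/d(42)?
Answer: -729643/323274 ≈ -2.2570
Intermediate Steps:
d(y) = y + y**2 (d(y) = y**2 + y = y + y**2)
(1569 - 1*566)/(-537) - 703/d(42) = (1569 - 1*566)/(-537) - 703*1/(42*(1 + 42)) = (1569 - 566)*(-1/537) - 703/(42*43) = 1003*(-1/537) - 703/1806 = -1003/537 - 703*1/1806 = -1003/537 - 703/1806 = -729643/323274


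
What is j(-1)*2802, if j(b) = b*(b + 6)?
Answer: -14010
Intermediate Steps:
j(b) = b*(6 + b)
j(-1)*2802 = -(6 - 1)*2802 = -1*5*2802 = -5*2802 = -14010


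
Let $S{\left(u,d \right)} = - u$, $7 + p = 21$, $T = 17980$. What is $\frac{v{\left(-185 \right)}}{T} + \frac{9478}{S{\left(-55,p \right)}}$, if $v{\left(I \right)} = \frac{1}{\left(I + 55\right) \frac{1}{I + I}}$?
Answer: $\frac{443077951}{2571140} \approx 172.33$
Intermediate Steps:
$p = 14$ ($p = -7 + 21 = 14$)
$v{\left(I \right)} = \frac{2 I}{55 + I}$ ($v{\left(I \right)} = \frac{1}{\left(55 + I\right) \frac{1}{2 I}} = \frac{1}{\frac{1}{2} \frac{1}{I} \left(55 + I\right)} = \frac{2 I}{55 + I}$)
$\frac{v{\left(-185 \right)}}{T} + \frac{9478}{S{\left(-55,p \right)}} = \frac{2 \left(-185\right) \frac{1}{55 - 185}}{17980} + \frac{9478}{\left(-1\right) \left(-55\right)} = 2 \left(-185\right) \frac{1}{-130} \cdot \frac{1}{17980} + \frac{9478}{55} = 2 \left(-185\right) \left(- \frac{1}{130}\right) \frac{1}{17980} + 9478 \cdot \frac{1}{55} = \frac{37}{13} \cdot \frac{1}{17980} + \frac{9478}{55} = \frac{37}{233740} + \frac{9478}{55} = \frac{443077951}{2571140}$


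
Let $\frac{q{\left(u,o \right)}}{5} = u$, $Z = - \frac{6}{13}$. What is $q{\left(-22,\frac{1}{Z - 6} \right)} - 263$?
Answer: $-373$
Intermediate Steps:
$Z = - \frac{6}{13}$ ($Z = \left(-6\right) \frac{1}{13} = - \frac{6}{13} \approx -0.46154$)
$q{\left(u,o \right)} = 5 u$
$q{\left(-22,\frac{1}{Z - 6} \right)} - 263 = 5 \left(-22\right) - 263 = -110 - 263 = -373$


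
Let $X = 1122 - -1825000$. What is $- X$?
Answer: $-1826122$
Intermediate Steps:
$X = 1826122$ ($X = 1122 + 1825000 = 1826122$)
$- X = \left(-1\right) 1826122 = -1826122$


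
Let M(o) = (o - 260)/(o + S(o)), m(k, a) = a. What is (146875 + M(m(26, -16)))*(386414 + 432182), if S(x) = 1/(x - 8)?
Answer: 46294468067404/385 ≈ 1.2025e+11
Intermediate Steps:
S(x) = 1/(-8 + x)
M(o) = (-260 + o)/(o + 1/(-8 + o)) (M(o) = (o - 260)/(o + 1/(-8 + o)) = (-260 + o)/(o + 1/(-8 + o)))
(146875 + M(m(26, -16)))*(386414 + 432182) = (146875 + (-260 - 16)*(-8 - 16)/(1 - 16*(-8 - 16)))*(386414 + 432182) = (146875 - 276*(-24)/(1 - 16*(-24)))*818596 = (146875 - 276*(-24)/(1 + 384))*818596 = (146875 - 276*(-24)/385)*818596 = (146875 + (1/385)*(-276)*(-24))*818596 = (146875 + 6624/385)*818596 = (56553499/385)*818596 = 46294468067404/385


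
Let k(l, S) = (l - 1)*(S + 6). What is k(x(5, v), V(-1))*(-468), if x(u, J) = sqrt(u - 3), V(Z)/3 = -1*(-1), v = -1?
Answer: 4212 - 4212*sqrt(2) ≈ -1744.7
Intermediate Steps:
V(Z) = 3 (V(Z) = 3*(-1*(-1)) = 3*1 = 3)
x(u, J) = sqrt(-3 + u)
k(l, S) = (-1 + l)*(6 + S)
k(x(5, v), V(-1))*(-468) = (-6 - 1*3 + 6*sqrt(-3 + 5) + 3*sqrt(-3 + 5))*(-468) = (-6 - 3 + 6*sqrt(2) + 3*sqrt(2))*(-468) = (-9 + 9*sqrt(2))*(-468) = 4212 - 4212*sqrt(2)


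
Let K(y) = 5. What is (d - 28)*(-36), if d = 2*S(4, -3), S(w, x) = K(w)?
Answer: 648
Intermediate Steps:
S(w, x) = 5
d = 10 (d = 2*5 = 10)
(d - 28)*(-36) = (10 - 28)*(-36) = -18*(-36) = 648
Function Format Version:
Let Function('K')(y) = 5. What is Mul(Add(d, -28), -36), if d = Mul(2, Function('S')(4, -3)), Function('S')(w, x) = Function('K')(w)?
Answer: 648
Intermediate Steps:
Function('S')(w, x) = 5
d = 10 (d = Mul(2, 5) = 10)
Mul(Add(d, -28), -36) = Mul(Add(10, -28), -36) = Mul(-18, -36) = 648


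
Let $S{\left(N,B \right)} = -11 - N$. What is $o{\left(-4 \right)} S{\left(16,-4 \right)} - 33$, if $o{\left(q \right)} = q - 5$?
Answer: $210$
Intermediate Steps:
$o{\left(q \right)} = -5 + q$ ($o{\left(q \right)} = q - 5 = -5 + q$)
$o{\left(-4 \right)} S{\left(16,-4 \right)} - 33 = \left(-5 - 4\right) \left(-11 - 16\right) - 33 = - 9 \left(-11 - 16\right) - 33 = \left(-9\right) \left(-27\right) - 33 = 243 - 33 = 210$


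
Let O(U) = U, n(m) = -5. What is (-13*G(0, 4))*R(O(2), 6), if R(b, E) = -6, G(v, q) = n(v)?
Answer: -390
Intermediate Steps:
G(v, q) = -5
(-13*G(0, 4))*R(O(2), 6) = -13*(-5)*(-6) = 65*(-6) = -390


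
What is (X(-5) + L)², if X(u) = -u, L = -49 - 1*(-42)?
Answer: 4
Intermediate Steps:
L = -7 (L = -49 + 42 = -7)
(X(-5) + L)² = (-1*(-5) - 7)² = (5 - 7)² = (-2)² = 4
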